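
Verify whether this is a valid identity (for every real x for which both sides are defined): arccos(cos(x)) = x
Claim: arccos(cos(x)) = x.
Test a specific point where both sides are defined: x = -π/6.
LHS = arccos(cos(x)) ≈ 0.5236
RHS = x ≈ -0.5236
Since 0.5236 ≠ -0.5236, the equation fails at this point, so it cannot hold for every real x for which both sides are defined.
arccos only returns values in [0, π], so arccos(cos(x)) = x holds only for x in that interval, not for all real x.

Conclusion: No, this is NOT an identity.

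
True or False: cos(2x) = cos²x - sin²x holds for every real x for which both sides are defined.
True.

Claim: cos(2x) = cos²x - sin²x.
Reasoning: Put y = x in the addition formula cos(x+y) = cos(x)cos(y) - sin(x)sin(y): cos(2x) = cos²x - sin²x.
So the two sides agree for every real x for which both sides are defined.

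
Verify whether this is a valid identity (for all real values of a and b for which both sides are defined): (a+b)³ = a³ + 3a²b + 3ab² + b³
Claim: (a+b)³ = a³ + 3a²b + 3ab² + b³.
Reasoning: (a+b)³ = (a+b)(a+b)² = (a+b)(a² + 2ab + b²) = a³ + 2a²b + ab² + a²b + 2ab² + b³ = a³ + 3a²b + 3ab² + b³.
So the two sides agree for all real values of a and b for which both sides are defined.

Conclusion: Yes, this is an identity.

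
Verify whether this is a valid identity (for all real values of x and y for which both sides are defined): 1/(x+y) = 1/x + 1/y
No, this is NOT an identity.

Claim: 1/(x+y) = 1/x + 1/y.
Test a specific point where both sides are defined: x = 3, y = -1.
LHS = 1/(x+y) ≈ 0.5000
RHS = 1/x + 1/y ≈ -0.6667
Since 0.5000 ≠ -0.6667, the equation fails at this point, so it cannot hold for all real values of x and y for which both sides are defined.
1/x + 1/y = (x+y)/(xy), which is not 1/(x+y).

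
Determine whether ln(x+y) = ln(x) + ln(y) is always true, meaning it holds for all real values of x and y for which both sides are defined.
Claim: ln(x+y) = ln(x) + ln(y).
Test a specific point where both sides are defined: x = 2, y = 5.
LHS = ln(x+y) ≈ 1.9459
RHS = ln(x) + ln(y) ≈ 2.3026
Since 1.9459 ≠ 2.3026, the equation fails at this point, so it cannot hold for all real values of x and y for which both sides are defined.
ln(x) + ln(y) = ln(xy), not ln(x+y).

Conclusion: No, this is NOT an identity.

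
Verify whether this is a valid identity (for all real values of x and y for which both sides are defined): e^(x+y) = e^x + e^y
No, this is NOT an identity.

Claim: e^(x+y) = e^x + e^y.
Test a specific point where both sides are defined: x = 2, y = 3.
LHS = e^(x+y) ≈ 148.4132
RHS = e^x + e^y ≈ 27.4746
Since 148.4132 ≠ 27.4746, the equation fails at this point, so it cannot hold for all real values of x and y for which both sides are defined.
The correct rule is e^(x+y) = e^x · e^y (a product, not a sum).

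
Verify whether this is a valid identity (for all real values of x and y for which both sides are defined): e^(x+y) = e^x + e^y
Claim: e^(x+y) = e^x + e^y.
Test a specific point where both sides are defined: x = 3, y = 4.
LHS = e^(x+y) ≈ 1096.6332
RHS = e^x + e^y ≈ 74.6837
Since 1096.6332 ≠ 74.6837, the equation fails at this point, so it cannot hold for all real values of x and y for which both sides are defined.
The correct rule is e^(x+y) = e^x · e^y (a product, not a sum).

Conclusion: No, this is NOT an identity.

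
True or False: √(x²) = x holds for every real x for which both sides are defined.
False.

Claim: √(x²) = x.
Test a specific point where both sides are defined: x = -3.
LHS = √(x²) ≈ 3.0000
RHS = x ≈ -3.0000
Since 3.0000 ≠ -3.0000, the equation fails at this point, so it cannot hold for every real x for which both sides are defined.
√(x²) = |x|, which differs from x whenever x < 0 (both sides are defined for every real x).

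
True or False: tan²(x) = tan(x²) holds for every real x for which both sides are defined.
Claim: tan²(x) = tan(x²).
Test a specific point where both sides are defined: x = -π/3.
LHS = tan²(x) ≈ 3.0000
RHS = tan(x²) ≈ 1.9485
Since 3.0000 ≠ 1.9485, the equation fails at this point, so it cannot hold for every real x for which both sides are defined.
tan²(x) means (tan x)², squaring the output; tan(x²) squares the input. These are different functions.

Conclusion: False.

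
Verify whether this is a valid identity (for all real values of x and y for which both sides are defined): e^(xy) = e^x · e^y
No, this is NOT an identity.

Claim: e^(xy) = e^x · e^y.
Test a specific point where both sides are defined: x = -2, y = 4.
LHS = e^(xy) ≈ 0.0003
RHS = e^x · e^y ≈ 7.3891
Since 0.0003 ≠ 7.3891, the equation fails at this point, so it cannot hold for all real values of x and y for which both sides are defined.
e^x · e^y = e^(x+y), not e^(xy).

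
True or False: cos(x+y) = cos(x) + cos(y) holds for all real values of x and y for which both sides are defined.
Claim: cos(x+y) = cos(x) + cos(y).
Test a specific point where both sides are defined: x = π/6, y = π/3.
LHS = cos(x+y) ≈ 0.0000
RHS = cos(x) + cos(y) ≈ 1.3660
Since 0.0000 ≠ 1.3660, the equation fails at this point, so it cannot hold for all real values of x and y for which both sides are defined.
The correct expansion is cos(x+y) = cos(x)cos(y) - sin(x)sin(y); cosine is not additive.

Conclusion: False.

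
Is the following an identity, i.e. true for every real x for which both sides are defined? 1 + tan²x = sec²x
Claim: 1 + tan²x = sec²x.
Reasoning: Start from sin²x + cos²x = 1 and divide every term by cos²x (allowed wherever tan x and sec x are defined): tan²x + 1 = 1/cos²x = sec²x.
So the two sides agree for every real x for which both sides are defined.

Conclusion: Yes, this is an identity.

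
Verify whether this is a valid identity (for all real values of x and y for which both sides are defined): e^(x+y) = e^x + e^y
Claim: e^(x+y) = e^x + e^y.
Test a specific point where both sides are defined: x = 4, y = -2.
LHS = e^(x+y) ≈ 7.3891
RHS = e^x + e^y ≈ 54.7335
Since 7.3891 ≠ 54.7335, the equation fails at this point, so it cannot hold for all real values of x and y for which both sides are defined.
The correct rule is e^(x+y) = e^x · e^y (a product, not a sum).

Conclusion: No, this is NOT an identity.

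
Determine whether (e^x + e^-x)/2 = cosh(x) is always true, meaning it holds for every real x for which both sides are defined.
Yes, this is an identity.

Claim: (e^x + e^-x)/2 = cosh(x).
Reasoning: This is exactly the definition of the hyperbolic cosine: cosh(x) := (e^x + e^-x)/2.
So the two sides agree for every real x for which both sides are defined.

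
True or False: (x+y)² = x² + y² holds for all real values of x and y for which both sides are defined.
False.

Claim: (x+y)² = x² + y².
Test a specific point where both sides are defined: x = 4, y = -2.
LHS = (x+y)² ≈ 4.0000
RHS = x² + y² ≈ 20.0000
Since 4.0000 ≠ 20.0000, the equation fails at this point, so it cannot hold for all real values of x and y for which both sides are defined.
The correct expansion is (x+y)² = x² + 2xy + y²; the cross term 2xy is missing.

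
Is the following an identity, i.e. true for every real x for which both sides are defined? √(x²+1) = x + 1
Claim: √(x²+1) = x + 1.
Test a specific point where both sides are defined: x = 3.
LHS = √(x²+1) ≈ 3.1623
RHS = x + 1 ≈ 4.0000
Since 3.1623 ≠ 4.0000, the equation fails at this point, so it cannot hold for every real x for which both sides are defined.
(x+1)² = x² + 2x + 1 ≠ x² + 1 unless x = 0.

Conclusion: No, this is NOT an identity.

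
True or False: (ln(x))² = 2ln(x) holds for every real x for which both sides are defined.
Claim: (ln(x))² = 2ln(x).
Test a specific point where both sides are defined: x = 2.
LHS = (ln(x))² ≈ 0.4805
RHS = 2ln(x) ≈ 1.3863
Since 0.4805 ≠ 1.3863, the equation fails at this point, so it cannot hold for every real x for which both sides are defined.
2ln(x) equals ln(x²), which is not the same as (ln x)².

Conclusion: False.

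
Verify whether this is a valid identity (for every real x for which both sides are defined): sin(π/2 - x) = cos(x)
Claim: sin(π/2 - x) = cos(x).
Reasoning: Use sin(u - v) = sin(u)cos(v) - cos(u)sin(v) with u = π/2, v = x: sin(π/2)cos(x) - cos(π/2)sin(x) = 1·cos(x) - 0·sin(x) = cos(x).
So the two sides agree for every real x for which both sides are defined.

Conclusion: Yes, this is an identity.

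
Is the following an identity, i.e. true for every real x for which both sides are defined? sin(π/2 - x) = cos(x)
Yes, this is an identity.

Claim: sin(π/2 - x) = cos(x).
Reasoning: Use sin(u - v) = sin(u)cos(v) - cos(u)sin(v) with u = π/2, v = x: sin(π/2)cos(x) - cos(π/2)sin(x) = 1·cos(x) - 0·sin(x) = cos(x).
So the two sides agree for every real x for which both sides are defined.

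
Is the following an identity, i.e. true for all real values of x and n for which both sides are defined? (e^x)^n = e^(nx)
Yes, this is an identity.

Claim: (e^x)^n = e^(nx).
Reasoning: e^x is a positive real number, and for a positive base B and real exponent n, B^n = e^(n·ln B). With B = e^x, ln B = x, so (e^x)^n = e^(n·x).
So the two sides agree for all real values of x and n for which both sides are defined.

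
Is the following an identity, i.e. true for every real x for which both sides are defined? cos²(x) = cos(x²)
Claim: cos²(x) = cos(x²).
Test a specific point where both sides are defined: x = π/6.
LHS = cos²(x) ≈ 0.7500
RHS = cos(x²) ≈ 0.9627
Since 0.7500 ≠ 0.9627, the equation fails at this point, so it cannot hold for every real x for which both sides are defined.
cos²(x) means (cos x)², squaring the output; cos(x²) squares the input. These are different functions.

Conclusion: No, this is NOT an identity.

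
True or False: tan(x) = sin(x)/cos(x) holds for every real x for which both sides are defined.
True.

Claim: tan(x) = sin(x)/cos(x).
Reasoning: For an angle x whose terminal point on the unit circle is (cos x, sin x), tan(x) is defined as the ratio (second coordinate)/(first coordinate) = sin(x)/cos(x), wherever cos(x) ≠ 0.
So the two sides agree for every real x for which both sides are defined.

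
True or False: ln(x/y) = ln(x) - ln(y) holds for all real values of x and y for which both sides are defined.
Claim: ln(x/y) = ln(x) - ln(y).
Reasoning: Both sides are simultaneously defined only when x, y > 0. Write x = e^p, y = e^q. Then x/y = e^(p-q), so ln(x/y) = p - q = ln(x) - ln(y).
So the two sides agree for all real values of x and y for which both sides are defined.

Conclusion: True.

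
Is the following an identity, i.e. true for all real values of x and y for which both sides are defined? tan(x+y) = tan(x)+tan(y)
No, this is NOT an identity.

Claim: tan(x+y) = tan(x)+tan(y).
Test a specific point where both sides are defined: x = -π/6, y = 3π/4.
LHS = tan(x+y) ≈ -3.7321
RHS = tan(x)+tan(y) ≈ -1.5774
Since -3.7321 ≠ -1.5774, the equation fails at this point, so it cannot hold for all real values of x and y for which both sides are defined.
The correct formula is tan(x+y) = (tan(x) + tan(y))/(1 - tan(x)tan(y)).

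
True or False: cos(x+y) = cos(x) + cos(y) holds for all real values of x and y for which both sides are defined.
False.

Claim: cos(x+y) = cos(x) + cos(y).
Test a specific point where both sides are defined: x = 3π/4, y = -π/2.
LHS = cos(x+y) ≈ 0.7071
RHS = cos(x) + cos(y) ≈ -0.7071
Since 0.7071 ≠ -0.7071, the equation fails at this point, so it cannot hold for all real values of x and y for which both sides are defined.
The correct expansion is cos(x+y) = cos(x)cos(y) - sin(x)sin(y); cosine is not additive.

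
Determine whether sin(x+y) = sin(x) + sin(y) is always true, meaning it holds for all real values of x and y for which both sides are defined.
Claim: sin(x+y) = sin(x) + sin(y).
Test a specific point where both sides are defined: x = π/6, y = -π/4.
LHS = sin(x+y) ≈ -0.2588
RHS = sin(x) + sin(y) ≈ -0.2071
Since -0.2588 ≠ -0.2071, the equation fails at this point, so it cannot hold for all real values of x and y for which both sides are defined.
The correct expansion is sin(x+y) = sin(x)cos(y) + cos(x)sin(y); sine is not additive.

Conclusion: No, this is NOT an identity.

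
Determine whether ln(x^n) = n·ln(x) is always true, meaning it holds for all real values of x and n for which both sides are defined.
Yes, this is an identity.

Claim: ln(x^n) = n·ln(x).
Reasoning: The right side requires x > 0. For x > 0, x^n = (e^(ln x))^n = e^(n·ln x), so taking ln of both sides gives ln(x^n) = n·ln(x).
So the two sides agree for all real values of x and n for which both sides are defined.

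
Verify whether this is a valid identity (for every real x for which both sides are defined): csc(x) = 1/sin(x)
Claim: csc(x) = 1/sin(x).
Reasoning: csc(x) is by definition the reciprocal of sin(x), wherever sin(x) ≠ 0.
So the two sides agree for every real x for which both sides are defined.

Conclusion: Yes, this is an identity.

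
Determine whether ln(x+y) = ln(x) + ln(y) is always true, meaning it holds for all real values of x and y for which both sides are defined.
No, this is NOT an identity.

Claim: ln(x+y) = ln(x) + ln(y).
Test a specific point where both sides are defined: x = 3, y = 3.
LHS = ln(x+y) ≈ 1.7918
RHS = ln(x) + ln(y) ≈ 2.1972
Since 1.7918 ≠ 2.1972, the equation fails at this point, so it cannot hold for all real values of x and y for which both sides are defined.
ln(x) + ln(y) = ln(xy), not ln(x+y).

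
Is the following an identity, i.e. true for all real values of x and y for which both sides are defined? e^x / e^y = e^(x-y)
Yes, this is an identity.

Claim: e^x / e^y = e^(x-y).
Reasoning: 1/e^y = e^(-y), so e^x / e^y = e^x · e^(-y) = e^(x + (-y)) = e^(x-y) by the product rule for exponents.
So the two sides agree for all real values of x and y for which both sides are defined.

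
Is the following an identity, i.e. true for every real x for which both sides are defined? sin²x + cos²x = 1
Yes, this is an identity.

Claim: sin²x + cos²x = 1.
Reasoning: The point (cos x, sin x) lies on the unit circle X² + Y² = 1, so cos²x + sin²x = 1 for every real x.
So the two sides agree for every real x for which both sides are defined.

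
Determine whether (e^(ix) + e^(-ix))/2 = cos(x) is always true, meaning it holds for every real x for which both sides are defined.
Claim: (e^(ix) + e^(-ix))/2 = cos(x).
Reasoning: By Euler's formula e^(ix) = cos(x) + i·sin(x) and e^(-ix) = cos(x) - i·sin(x). Adding cancels the sine terms: e^(ix) + e^(-ix) = 2cos(x); divide by 2.
So the two sides agree for every real x for which both sides are defined.

Conclusion: Yes, this is an identity.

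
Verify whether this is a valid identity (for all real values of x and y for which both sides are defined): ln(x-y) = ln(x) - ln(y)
No, this is NOT an identity.

Claim: ln(x-y) = ln(x) - ln(y).
Test a specific point where both sides are defined: x = 2, y = 3/2.
LHS = ln(x-y) ≈ -0.6931
RHS = ln(x) - ln(y) ≈ 0.2877
Since -0.6931 ≠ 0.2877, the equation fails at this point, so it cannot hold for all real values of x and y for which both sides are defined.
ln(x) - ln(y) = ln(x/y), not ln(x-y).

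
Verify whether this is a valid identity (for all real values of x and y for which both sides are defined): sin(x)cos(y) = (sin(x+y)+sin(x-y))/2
Yes, this is an identity.

Claim: sin(x)cos(y) = (sin(x+y)+sin(x-y))/2.
Reasoning: sin(x+y) = sin(x)cos(y) + cos(x)sin(y) and sin(x-y) = sin(x)cos(y) - cos(x)sin(y). Adding, sin(x+y) + sin(x-y) = 2sin(x)cos(y); divide by 2.
So the two sides agree for all real values of x and y for which both sides are defined.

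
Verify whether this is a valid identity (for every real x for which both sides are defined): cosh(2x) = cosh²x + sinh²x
Yes, this is an identity.

Claim: cosh(2x) = cosh²x + sinh²x.
Reasoning: cosh²x = (e^(2x) + 2 + e^(-2x))/4 and sinh²x = (e^(2x) - 2 + e^(-2x))/4. Adding gives (2e^(2x) + 2e^(-2x))/4 = (e^(2x) + e^(-2x))/2 = cosh(2x).
So the two sides agree for every real x for which both sides are defined.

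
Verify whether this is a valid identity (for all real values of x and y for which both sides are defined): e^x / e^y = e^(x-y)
Claim: e^x / e^y = e^(x-y).
Reasoning: 1/e^y = e^(-y), so e^x / e^y = e^x · e^(-y) = e^(x + (-y)) = e^(x-y) by the product rule for exponents.
So the two sides agree for all real values of x and y for which both sides are defined.

Conclusion: Yes, this is an identity.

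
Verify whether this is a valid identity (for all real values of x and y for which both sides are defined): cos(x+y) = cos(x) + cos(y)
Claim: cos(x+y) = cos(x) + cos(y).
Test a specific point where both sides are defined: x = π, y = π/6.
LHS = cos(x+y) ≈ -0.8660
RHS = cos(x) + cos(y) ≈ -0.1340
Since -0.8660 ≠ -0.1340, the equation fails at this point, so it cannot hold for all real values of x and y for which both sides are defined.
The correct expansion is cos(x+y) = cos(x)cos(y) - sin(x)sin(y); cosine is not additive.

Conclusion: No, this is NOT an identity.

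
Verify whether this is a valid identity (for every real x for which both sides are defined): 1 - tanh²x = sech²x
Claim: 1 - tanh²x = sech²x.
Reasoning: Divide cosh²x - sinh²x = 1 through by cosh²x (never zero): 1 - tanh²x = 1/cosh²x = sech²x.
So the two sides agree for every real x for which both sides are defined.

Conclusion: Yes, this is an identity.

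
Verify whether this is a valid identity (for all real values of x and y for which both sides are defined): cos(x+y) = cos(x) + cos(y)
No, this is NOT an identity.

Claim: cos(x+y) = cos(x) + cos(y).
Test a specific point where both sides are defined: x = 2π/3, y = 2π/3.
LHS = cos(x+y) ≈ -0.5000
RHS = cos(x) + cos(y) ≈ -1.0000
Since -0.5000 ≠ -1.0000, the equation fails at this point, so it cannot hold for all real values of x and y for which both sides are defined.
The correct expansion is cos(x+y) = cos(x)cos(y) - sin(x)sin(y); cosine is not additive.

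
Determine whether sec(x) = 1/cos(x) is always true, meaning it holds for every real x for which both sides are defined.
Yes, this is an identity.

Claim: sec(x) = 1/cos(x).
Reasoning: sec(x) is by definition the reciprocal of cos(x), wherever cos(x) ≠ 0.
So the two sides agree for every real x for which both sides are defined.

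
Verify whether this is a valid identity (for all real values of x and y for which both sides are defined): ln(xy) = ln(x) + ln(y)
Claim: ln(xy) = ln(x) + ln(y).
Reasoning: Both sides are simultaneously defined only when x, y > 0. Write x = e^p, y = e^q (p = ln x, q = ln y). Then xy = e^p · e^q = e^(p+q), so ln(xy) = p + q = ln(x) + ln(y).
So the two sides agree for all real values of x and y for which both sides are defined.

Conclusion: Yes, this is an identity.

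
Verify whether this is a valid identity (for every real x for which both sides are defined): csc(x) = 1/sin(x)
Claim: csc(x) = 1/sin(x).
Reasoning: csc(x) is by definition the reciprocal of sin(x), wherever sin(x) ≠ 0.
So the two sides agree for every real x for which both sides are defined.

Conclusion: Yes, this is an identity.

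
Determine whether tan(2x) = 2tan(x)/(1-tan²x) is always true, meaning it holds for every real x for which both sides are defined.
Claim: tan(2x) = 2tan(x)/(1-tan²x).
Reasoning: tan(2x) = sin(2x)/cos(2x) = 2sin(x)cos(x) / (cos²x - sin²x). Divide numerator and denominator by cos²x: 2tan(x) / (1 - tan²x).
So the two sides agree for every real x for which both sides are defined.

Conclusion: Yes, this is an identity.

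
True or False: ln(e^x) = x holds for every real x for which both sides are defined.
True.

Claim: ln(e^x) = x.
Reasoning: ln is the inverse of the exponential: ln(e^x) asks for the exponent p with e^p = e^x, and since e^p is one-to-one that exponent is p = x.
So the two sides agree for every real x for which both sides are defined.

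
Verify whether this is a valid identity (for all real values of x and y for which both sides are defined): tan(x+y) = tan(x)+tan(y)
Claim: tan(x+y) = tan(x)+tan(y).
Test a specific point where both sides are defined: x = 3π/4, y = 2π/3.
LHS = tan(x+y) ≈ 3.7321
RHS = tan(x)+tan(y) ≈ -2.7321
Since 3.7321 ≠ -2.7321, the equation fails at this point, so it cannot hold for all real values of x and y for which both sides are defined.
The correct formula is tan(x+y) = (tan(x) + tan(y))/(1 - tan(x)tan(y)).

Conclusion: No, this is NOT an identity.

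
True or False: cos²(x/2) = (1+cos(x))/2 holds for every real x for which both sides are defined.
Claim: cos²(x/2) = (1+cos(x))/2.
Reasoning: Use cos(2θ) = 2cos²θ - 1 with θ = x/2: cos(x) = 2cos²(x/2) - 1. Solving for cos²(x/2) gives (1 + cos(x))/2.
So the two sides agree for every real x for which both sides are defined.

Conclusion: True.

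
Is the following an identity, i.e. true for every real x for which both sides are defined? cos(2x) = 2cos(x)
No, this is NOT an identity.

Claim: cos(2x) = 2cos(x).
Test a specific point where both sides are defined: x = π/6.
LHS = cos(2x) ≈ 0.5000
RHS = 2cos(x) ≈ 1.7321
Since 0.5000 ≠ 1.7321, the equation fails at this point, so it cannot hold for every real x for which both sides are defined.
The correct double-angle formula is cos(2x) = cos²x - sin²x.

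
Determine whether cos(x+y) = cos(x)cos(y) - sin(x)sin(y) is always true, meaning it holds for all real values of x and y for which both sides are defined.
Yes, this is an identity.

Claim: cos(x+y) = cos(x)cos(y) - sin(x)sin(y).
Reasoning: By Euler's formula e^(i(x+y)) = e^(ix)·e^(iy) = (cos x + i·sin x)(cos y + i·sin y). The real part of the left side is cos(x+y); the real part of the product is cos(x)cos(y) - sin(x)sin(y) (since i·i = -1).
So the two sides agree for all real values of x and y for which both sides are defined.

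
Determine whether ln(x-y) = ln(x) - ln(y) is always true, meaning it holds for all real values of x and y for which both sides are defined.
No, this is NOT an identity.

Claim: ln(x-y) = ln(x) - ln(y).
Test a specific point where both sides are defined: x = 4, y = 3/2.
LHS = ln(x-y) ≈ 0.9163
RHS = ln(x) - ln(y) ≈ 0.9808
Since 0.9163 ≠ 0.9808, the equation fails at this point, so it cannot hold for all real values of x and y for which both sides are defined.
ln(x) - ln(y) = ln(x/y), not ln(x-y).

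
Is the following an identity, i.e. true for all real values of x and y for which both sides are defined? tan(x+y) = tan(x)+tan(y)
Claim: tan(x+y) = tan(x)+tan(y).
Test a specific point where both sides are defined: x = 2π/3, y = π/6.
LHS = tan(x+y) ≈ -0.5774
RHS = tan(x)+tan(y) ≈ -1.1547
Since -0.5774 ≠ -1.1547, the equation fails at this point, so it cannot hold for all real values of x and y for which both sides are defined.
The correct formula is tan(x+y) = (tan(x) + tan(y))/(1 - tan(x)tan(y)).

Conclusion: No, this is NOT an identity.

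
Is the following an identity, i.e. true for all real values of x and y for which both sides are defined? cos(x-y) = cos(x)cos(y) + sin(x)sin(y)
Claim: cos(x-y) = cos(x)cos(y) + sin(x)sin(y).
Reasoning: Replace y by -y in cos(x+y) = cos(x)cos(y) - sin(x)sin(y) and use cos(-y) = cos(y), sin(-y) = -sin(y): cos(x-y) = cos(x)cos(y) + sin(x)sin(y).
So the two sides agree for all real values of x and y for which both sides are defined.

Conclusion: Yes, this is an identity.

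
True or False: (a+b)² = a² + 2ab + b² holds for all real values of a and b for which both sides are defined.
True.

Claim: (a+b)² = a² + 2ab + b².
Reasoning: Expand: (a+b)² = (a+b)(a+b) = a·a + a·b + b·a + b·b = a² + 2ab + b².
So the two sides agree for all real values of a and b for which both sides are defined.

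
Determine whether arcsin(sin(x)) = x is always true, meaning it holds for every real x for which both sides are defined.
Claim: arcsin(sin(x)) = x.
Test a specific point where both sides are defined: x = 2π/3.
LHS = arcsin(sin(x)) ≈ 1.0472
RHS = x ≈ 2.0944
Since 1.0472 ≠ 2.0944, the equation fails at this point, so it cannot hold for every real x for which both sides are defined.
arcsin only returns values in [-π/2, π/2], so arcsin(sin(x)) = x holds only for x in that interval, not for all real x.

Conclusion: No, this is NOT an identity.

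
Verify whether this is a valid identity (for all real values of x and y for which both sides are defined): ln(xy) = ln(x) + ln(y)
Claim: ln(xy) = ln(x) + ln(y).
Reasoning: Both sides are simultaneously defined only when x, y > 0. Write x = e^p, y = e^q (p = ln x, q = ln y). Then xy = e^p · e^q = e^(p+q), so ln(xy) = p + q = ln(x) + ln(y).
So the two sides agree for all real values of x and y for which both sides are defined.

Conclusion: Yes, this is an identity.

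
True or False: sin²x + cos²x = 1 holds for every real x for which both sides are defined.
Claim: sin²x + cos²x = 1.
Reasoning: The point (cos x, sin x) lies on the unit circle X² + Y² = 1, so cos²x + sin²x = 1 for every real x.
So the two sides agree for every real x for which both sides are defined.

Conclusion: True.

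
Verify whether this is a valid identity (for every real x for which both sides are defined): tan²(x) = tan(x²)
Claim: tan²(x) = tan(x²).
Test a specific point where both sides are defined: x = 3π/4.
LHS = tan²(x) ≈ 1.0000
RHS = tan(x²) ≈ -0.8977
Since 1.0000 ≠ -0.8977, the equation fails at this point, so it cannot hold for every real x for which both sides are defined.
tan²(x) means (tan x)², squaring the output; tan(x²) squares the input. These are different functions.

Conclusion: No, this is NOT an identity.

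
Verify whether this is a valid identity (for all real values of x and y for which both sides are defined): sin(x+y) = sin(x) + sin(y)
Claim: sin(x+y) = sin(x) + sin(y).
Test a specific point where both sides are defined: x = -π/3, y = -π/4.
LHS = sin(x+y) ≈ -0.9659
RHS = sin(x) + sin(y) ≈ -1.5731
Since -0.9659 ≠ -1.5731, the equation fails at this point, so it cannot hold for all real values of x and y for which both sides are defined.
The correct expansion is sin(x+y) = sin(x)cos(y) + cos(x)sin(y); sine is not additive.

Conclusion: No, this is NOT an identity.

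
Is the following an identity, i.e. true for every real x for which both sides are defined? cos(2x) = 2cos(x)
No, this is NOT an identity.

Claim: cos(2x) = 2cos(x).
Test a specific point where both sides are defined: x = -π/4.
LHS = cos(2x) ≈ 0.0000
RHS = 2cos(x) ≈ 1.4142
Since 0.0000 ≠ 1.4142, the equation fails at this point, so it cannot hold for every real x for which both sides are defined.
The correct double-angle formula is cos(2x) = cos²x - sin²x.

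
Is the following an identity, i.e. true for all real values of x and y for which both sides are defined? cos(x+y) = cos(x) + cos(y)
No, this is NOT an identity.

Claim: cos(x+y) = cos(x) + cos(y).
Test a specific point where both sides are defined: x = -π/2, y = π.
LHS = cos(x+y) ≈ 0.0000
RHS = cos(x) + cos(y) ≈ -1.0000
Since 0.0000 ≠ -1.0000, the equation fails at this point, so it cannot hold for all real values of x and y for which both sides are defined.
The correct expansion is cos(x+y) = cos(x)cos(y) - sin(x)sin(y); cosine is not additive.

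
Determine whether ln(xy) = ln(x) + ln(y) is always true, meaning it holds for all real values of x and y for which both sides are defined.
Claim: ln(xy) = ln(x) + ln(y).
Reasoning: Both sides are simultaneously defined only when x, y > 0. Write x = e^p, y = e^q (p = ln x, q = ln y). Then xy = e^p · e^q = e^(p+q), so ln(xy) = p + q = ln(x) + ln(y).
So the two sides agree for all real values of x and y for which both sides are defined.

Conclusion: Yes, this is an identity.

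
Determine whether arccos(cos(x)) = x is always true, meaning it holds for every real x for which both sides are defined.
Claim: arccos(cos(x)) = x.
Test a specific point where both sides are defined: x = -π/3.
LHS = arccos(cos(x)) ≈ 1.0472
RHS = x ≈ -1.0472
Since 1.0472 ≠ -1.0472, the equation fails at this point, so it cannot hold for every real x for which both sides are defined.
arccos only returns values in [0, π], so arccos(cos(x)) = x holds only for x in that interval, not for all real x.

Conclusion: No, this is NOT an identity.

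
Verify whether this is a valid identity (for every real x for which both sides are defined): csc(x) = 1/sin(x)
Yes, this is an identity.

Claim: csc(x) = 1/sin(x).
Reasoning: csc(x) is by definition the reciprocal of sin(x), wherever sin(x) ≠ 0.
So the two sides agree for every real x for which both sides are defined.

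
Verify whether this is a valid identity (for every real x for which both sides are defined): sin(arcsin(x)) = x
Yes, this is an identity.

Claim: sin(arcsin(x)) = x.
Reasoning: For -1 ≤ x ≤ 1 (where arcsin is defined), arcsin(x) is by definition an angle whose sine equals x. Taking the sine of that angle returns x. (Note the other order, arcsin(sin x) = x, is NOT an identity.)
So the two sides agree for every real x for which both sides are defined.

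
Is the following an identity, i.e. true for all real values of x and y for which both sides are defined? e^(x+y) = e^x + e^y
Claim: e^(x+y) = e^x + e^y.
Test a specific point where both sides are defined: x = 1/2, y = -3.
LHS = e^(x+y) ≈ 0.0821
RHS = e^x + e^y ≈ 1.6985
Since 0.0821 ≠ 1.6985, the equation fails at this point, so it cannot hold for all real values of x and y for which both sides are defined.
The correct rule is e^(x+y) = e^x · e^y (a product, not a sum).

Conclusion: No, this is NOT an identity.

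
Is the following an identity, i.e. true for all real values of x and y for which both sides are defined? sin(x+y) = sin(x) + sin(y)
Claim: sin(x+y) = sin(x) + sin(y).
Test a specific point where both sides are defined: x = π/2, y = π/6.
LHS = sin(x+y) ≈ 0.8660
RHS = sin(x) + sin(y) ≈ 1.5000
Since 0.8660 ≠ 1.5000, the equation fails at this point, so it cannot hold for all real values of x and y for which both sides are defined.
The correct expansion is sin(x+y) = sin(x)cos(y) + cos(x)sin(y); sine is not additive.

Conclusion: No, this is NOT an identity.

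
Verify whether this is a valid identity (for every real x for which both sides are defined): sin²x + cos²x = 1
Yes, this is an identity.

Claim: sin²x + cos²x = 1.
Reasoning: The point (cos x, sin x) lies on the unit circle X² + Y² = 1, so cos²x + sin²x = 1 for every real x.
So the two sides agree for every real x for which both sides are defined.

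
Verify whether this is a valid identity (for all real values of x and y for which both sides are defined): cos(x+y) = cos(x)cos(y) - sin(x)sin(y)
Yes, this is an identity.

Claim: cos(x+y) = cos(x)cos(y) - sin(x)sin(y).
Reasoning: By Euler's formula e^(i(x+y)) = e^(ix)·e^(iy) = (cos x + i·sin x)(cos y + i·sin y). The real part of the left side is cos(x+y); the real part of the product is cos(x)cos(y) - sin(x)sin(y) (since i·i = -1).
So the two sides agree for all real values of x and y for which both sides are defined.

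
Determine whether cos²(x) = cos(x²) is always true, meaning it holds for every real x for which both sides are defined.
No, this is NOT an identity.

Claim: cos²(x) = cos(x²).
Test a specific point where both sides are defined: x = 3π/4.
LHS = cos²(x) ≈ 0.5000
RHS = cos(x²) ≈ 0.7442
Since 0.5000 ≠ 0.7442, the equation fails at this point, so it cannot hold for every real x for which both sides are defined.
cos²(x) means (cos x)², squaring the output; cos(x²) squares the input. These are different functions.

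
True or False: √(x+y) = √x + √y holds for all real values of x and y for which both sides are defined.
Claim: √(x+y) = √x + √y.
Test a specific point where both sides are defined: x = 1/2, y = 4.
LHS = √(x+y) ≈ 2.1213
RHS = √x + √y ≈ 2.7071
Since 2.1213 ≠ 2.7071, the equation fails at this point, so it cannot hold for all real values of x and y for which both sides are defined.
Squaring the right side gives x + 2√(xy) + y, not x + y.

Conclusion: False.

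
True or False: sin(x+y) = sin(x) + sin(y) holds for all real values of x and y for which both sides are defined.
Claim: sin(x+y) = sin(x) + sin(y).
Test a specific point where both sides are defined: x = π/6, y = π/6.
LHS = sin(x+y) ≈ 0.8660
RHS = sin(x) + sin(y) ≈ 1.0000
Since 0.8660 ≠ 1.0000, the equation fails at this point, so it cannot hold for all real values of x and y for which both sides are defined.
The correct expansion is sin(x+y) = sin(x)cos(y) + cos(x)sin(y); sine is not additive.

Conclusion: False.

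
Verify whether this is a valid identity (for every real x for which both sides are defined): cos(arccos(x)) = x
Claim: cos(arccos(x)) = x.
Reasoning: For -1 ≤ x ≤ 1 (where arccos is defined), arccos(x) is by definition an angle whose cosine equals x. Taking the cosine of that angle returns x. (Note the other order, arccos(cos x) = x, is NOT an identity.)
So the two sides agree for every real x for which both sides are defined.

Conclusion: Yes, this is an identity.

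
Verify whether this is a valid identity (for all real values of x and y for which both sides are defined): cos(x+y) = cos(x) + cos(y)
Claim: cos(x+y) = cos(x) + cos(y).
Test a specific point where both sides are defined: x = -π/2, y = π.
LHS = cos(x+y) ≈ 0.0000
RHS = cos(x) + cos(y) ≈ -1.0000
Since 0.0000 ≠ -1.0000, the equation fails at this point, so it cannot hold for all real values of x and y for which both sides are defined.
The correct expansion is cos(x+y) = cos(x)cos(y) - sin(x)sin(y); cosine is not additive.

Conclusion: No, this is NOT an identity.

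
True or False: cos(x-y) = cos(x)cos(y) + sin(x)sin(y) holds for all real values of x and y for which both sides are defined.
Claim: cos(x-y) = cos(x)cos(y) + sin(x)sin(y).
Reasoning: Replace y by -y in cos(x+y) = cos(x)cos(y) - sin(x)sin(y) and use cos(-y) = cos(y), sin(-y) = -sin(y): cos(x-y) = cos(x)cos(y) + sin(x)sin(y).
So the two sides agree for all real values of x and y for which both sides are defined.

Conclusion: True.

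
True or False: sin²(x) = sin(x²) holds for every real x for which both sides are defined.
False.

Claim: sin²(x) = sin(x²).
Test a specific point where both sides are defined: x = 2π/3.
LHS = sin²(x) ≈ 0.7500
RHS = sin(x²) ≈ -0.9474
Since 0.7500 ≠ -0.9474, the equation fails at this point, so it cannot hold for every real x for which both sides are defined.
sin²(x) means (sin x)², squaring the output; sin(x²) squares the input. These are different functions.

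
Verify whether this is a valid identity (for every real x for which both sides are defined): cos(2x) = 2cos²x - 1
Claim: cos(2x) = 2cos²x - 1.
Reasoning: cos(2x) = cos²x - sin²x. Replace sin²x by 1 - cos²x: cos²x - (1 - cos²x) = 2cos²x - 1.
So the two sides agree for every real x for which both sides are defined.

Conclusion: Yes, this is an identity.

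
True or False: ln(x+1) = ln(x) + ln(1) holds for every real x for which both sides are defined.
Claim: ln(x+1) = ln(x) + ln(1).
Test a specific point where both sides are defined: x = 2.
LHS = ln(x+1) ≈ 1.0986
RHS = ln(x) + ln(1) ≈ 0.6931
Since 1.0986 ≠ 0.6931, the equation fails at this point, so it cannot hold for every real x for which both sides are defined.
ln(1) = 0, so the right side is just ln(x), which differs from ln(x+1).

Conclusion: False.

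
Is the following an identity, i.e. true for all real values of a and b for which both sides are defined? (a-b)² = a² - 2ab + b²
Yes, this is an identity.

Claim: (a-b)² = a² - 2ab + b².
Reasoning: Expand: (a-b)² = (a-b)(a-b) = a·a - a·b - b·a + b·b = a² - 2ab + b².
So the two sides agree for all real values of a and b for which both sides are defined.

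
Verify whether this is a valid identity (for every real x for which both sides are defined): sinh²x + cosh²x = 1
Claim: sinh²x + cosh²x = 1.
Test a specific point where both sides are defined: x = -2.
LHS = sinh²x + cosh²x ≈ 27.3082
RHS = 1 ≈ 1.0000
Since 27.3082 ≠ 1.0000, the equation fails at this point, so it cannot hold for every real x for which both sides are defined.
The correct hyperbolic identity is cosh²x - sinh²x = 1 (a difference); the sum sinh²x + cosh²x equals cosh(2x).

Conclusion: No, this is NOT an identity.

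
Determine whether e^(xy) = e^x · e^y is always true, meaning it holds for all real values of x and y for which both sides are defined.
Claim: e^(xy) = e^x · e^y.
Test a specific point where both sides are defined: x = 2, y = 3.
LHS = e^(xy) ≈ 403.4288
RHS = e^x · e^y ≈ 148.4132
Since 403.4288 ≠ 148.4132, the equation fails at this point, so it cannot hold for all real values of x and y for which both sides are defined.
e^x · e^y = e^(x+y), not e^(xy).

Conclusion: No, this is NOT an identity.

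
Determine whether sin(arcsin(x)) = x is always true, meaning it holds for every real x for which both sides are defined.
Claim: sin(arcsin(x)) = x.
Reasoning: For -1 ≤ x ≤ 1 (where arcsin is defined), arcsin(x) is by definition an angle whose sine equals x. Taking the sine of that angle returns x. (Note the other order, arcsin(sin x) = x, is NOT an identity.)
So the two sides agree for every real x for which both sides are defined.

Conclusion: Yes, this is an identity.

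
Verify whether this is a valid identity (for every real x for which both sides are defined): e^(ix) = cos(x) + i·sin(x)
Yes, this is an identity.

Claim: e^(ix) = cos(x) + i·sin(x).
Reasoning: Euler's formula. Expand e^(ix) = Σ (ix)^k / k!. Since i² = -1, the even-k terms are Σ (-1)^m x^(2m)/(2m)! = cos(x) and the odd-k terms are i · Σ (-1)^m x^(2m+1)/(2m+1)! = i·sin(x).
So the two sides agree for every real x for which both sides are defined.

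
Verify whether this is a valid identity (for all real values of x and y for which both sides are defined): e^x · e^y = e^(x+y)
Claim: e^x · e^y = e^(x+y).
Reasoning: This is the law of exponents for a common base: multiplying powers adds exponents. E.g. from the series, (Σ x^j/j!)(Σ y^k/k!) = Σ_m (Σ_{j+k=m} x^j y^k/(j!k!)) = Σ_m (x+y)^m/m! by the binomial theorem.
So the two sides agree for all real values of x and y for which both sides are defined.

Conclusion: Yes, this is an identity.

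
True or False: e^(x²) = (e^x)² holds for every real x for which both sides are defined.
False.

Claim: e^(x²) = (e^x)².
Test a specific point where both sides are defined: x = -2.
LHS = e^(x²) ≈ 54.5982
RHS = (e^x)² ≈ 0.0183
Since 54.5982 ≠ 0.0183, the equation fails at this point, so it cannot hold for every real x for which both sides are defined.
(e^x)² = e^(2x), and 2x ≠ x² in general.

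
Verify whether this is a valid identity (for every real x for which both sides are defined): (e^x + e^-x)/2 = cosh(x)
Yes, this is an identity.

Claim: (e^x + e^-x)/2 = cosh(x).
Reasoning: This is exactly the definition of the hyperbolic cosine: cosh(x) := (e^x + e^-x)/2.
So the two sides agree for every real x for which both sides are defined.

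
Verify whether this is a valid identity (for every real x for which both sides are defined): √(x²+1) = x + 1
No, this is NOT an identity.

Claim: √(x²+1) = x + 1.
Test a specific point where both sides are defined: x = 3/2.
LHS = √(x²+1) ≈ 1.8028
RHS = x + 1 ≈ 2.5000
Since 1.8028 ≠ 2.5000, the equation fails at this point, so it cannot hold for every real x for which both sides are defined.
(x+1)² = x² + 2x + 1 ≠ x² + 1 unless x = 0.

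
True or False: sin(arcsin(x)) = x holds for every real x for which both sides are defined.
True.

Claim: sin(arcsin(x)) = x.
Reasoning: For -1 ≤ x ≤ 1 (where arcsin is defined), arcsin(x) is by definition an angle whose sine equals x. Taking the sine of that angle returns x. (Note the other order, arcsin(sin x) = x, is NOT an identity.)
So the two sides agree for every real x for which both sides are defined.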